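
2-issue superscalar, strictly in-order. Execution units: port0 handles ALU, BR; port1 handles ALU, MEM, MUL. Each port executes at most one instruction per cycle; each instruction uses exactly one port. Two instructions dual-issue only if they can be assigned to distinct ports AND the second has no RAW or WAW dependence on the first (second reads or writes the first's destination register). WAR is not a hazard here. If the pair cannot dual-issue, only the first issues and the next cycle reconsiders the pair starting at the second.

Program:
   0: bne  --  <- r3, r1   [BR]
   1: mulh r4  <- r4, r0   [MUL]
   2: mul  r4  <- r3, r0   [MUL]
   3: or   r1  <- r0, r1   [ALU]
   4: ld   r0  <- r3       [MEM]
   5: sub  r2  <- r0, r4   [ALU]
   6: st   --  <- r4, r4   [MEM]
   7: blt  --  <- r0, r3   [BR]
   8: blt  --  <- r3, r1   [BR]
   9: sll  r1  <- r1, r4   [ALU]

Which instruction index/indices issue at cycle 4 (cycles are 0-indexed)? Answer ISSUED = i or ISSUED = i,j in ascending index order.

ISSUED = 7

t=0 i0&i1:bne.BR/mulh.MUL ; pair
t=1 i2&i3:mul.MUL/or.ALU ; pair
t=2 i4:ld.MEM ; RAW r0
t=3 i5&i6:sub.ALU/st.MEM ; pair
t=4 i7:blt.BR ; no-port BR/BR
t=5 i8&i9:blt.BR/sll.ALU ; pair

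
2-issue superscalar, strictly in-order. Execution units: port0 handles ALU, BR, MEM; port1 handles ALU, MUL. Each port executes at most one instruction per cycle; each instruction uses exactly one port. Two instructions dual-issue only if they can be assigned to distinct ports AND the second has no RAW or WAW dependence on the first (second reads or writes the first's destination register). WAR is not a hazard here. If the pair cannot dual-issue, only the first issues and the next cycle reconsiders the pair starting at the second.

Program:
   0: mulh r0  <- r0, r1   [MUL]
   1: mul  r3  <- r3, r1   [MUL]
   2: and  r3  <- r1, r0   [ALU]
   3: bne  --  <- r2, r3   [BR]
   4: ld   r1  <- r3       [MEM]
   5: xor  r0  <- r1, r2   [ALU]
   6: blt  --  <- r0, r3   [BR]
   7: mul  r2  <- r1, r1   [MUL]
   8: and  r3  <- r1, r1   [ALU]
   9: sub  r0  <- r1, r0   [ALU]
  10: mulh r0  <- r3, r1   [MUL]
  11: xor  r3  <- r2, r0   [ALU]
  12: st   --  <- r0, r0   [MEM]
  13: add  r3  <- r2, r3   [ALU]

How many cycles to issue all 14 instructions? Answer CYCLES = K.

0. mulh.MUL @i0  | no-port MUL/MUL
1. mul.MUL @i1  | WAW r3
2. and.ALU @i2  | RAW r3
3. bne.BR @i3  | no-port BR/MEM
4. ld.MEM @i4  | RAW r1
5. xor.ALU @i5  | RAW r0
6. blt.BR+mul.MUL @i6/i7  | pair
7. and.ALU+sub.ALU @i8/i9  | pair
8. mulh.MUL @i10  | RAW r0
9. xor.ALU+st.MEM @i11/i12  | pair
10. add.ALU @i13  | tail

CYCLES = 11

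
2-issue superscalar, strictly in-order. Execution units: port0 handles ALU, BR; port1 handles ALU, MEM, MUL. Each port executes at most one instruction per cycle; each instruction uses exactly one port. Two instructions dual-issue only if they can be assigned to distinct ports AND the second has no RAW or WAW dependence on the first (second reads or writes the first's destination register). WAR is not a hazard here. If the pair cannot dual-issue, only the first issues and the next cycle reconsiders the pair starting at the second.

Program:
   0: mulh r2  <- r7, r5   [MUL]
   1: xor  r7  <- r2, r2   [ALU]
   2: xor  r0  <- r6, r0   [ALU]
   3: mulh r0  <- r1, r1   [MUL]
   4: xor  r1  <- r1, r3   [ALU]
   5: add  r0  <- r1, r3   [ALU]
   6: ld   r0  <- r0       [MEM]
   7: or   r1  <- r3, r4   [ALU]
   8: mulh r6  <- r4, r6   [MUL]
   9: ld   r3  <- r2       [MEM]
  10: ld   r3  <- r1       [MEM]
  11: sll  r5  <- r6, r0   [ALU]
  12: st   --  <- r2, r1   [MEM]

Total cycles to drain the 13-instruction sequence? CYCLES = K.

t=0 i0:mulh ; RAW r2
t=1 i1&i2:xor;xor ; dual
t=2 i3&i4:mulh;xor ; dual
t=3 i5:add ; RAW+WAW r0
t=4 i6&i7:ld;or ; dual
t=5 i8:mulh ; no-port MUL/MEM
t=6 i9:ld ; no-port MEM/MEM
t=7 i10&i11:ld;sll ; dual
t=8 i12:st ; tail

CYCLES = 9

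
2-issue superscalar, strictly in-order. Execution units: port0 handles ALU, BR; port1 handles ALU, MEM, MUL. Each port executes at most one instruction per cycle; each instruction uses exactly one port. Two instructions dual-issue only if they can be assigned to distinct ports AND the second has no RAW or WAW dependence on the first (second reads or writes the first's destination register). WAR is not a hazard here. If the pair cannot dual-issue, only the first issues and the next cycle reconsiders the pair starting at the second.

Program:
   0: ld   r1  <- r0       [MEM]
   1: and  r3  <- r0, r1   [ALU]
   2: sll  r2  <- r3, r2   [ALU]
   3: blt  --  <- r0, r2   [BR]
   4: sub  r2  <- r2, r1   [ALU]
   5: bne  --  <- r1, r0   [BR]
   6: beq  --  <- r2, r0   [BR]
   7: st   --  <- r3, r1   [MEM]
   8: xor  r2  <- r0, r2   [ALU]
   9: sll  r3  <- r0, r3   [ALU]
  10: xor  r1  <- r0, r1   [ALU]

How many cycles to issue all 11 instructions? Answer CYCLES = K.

CYCLES = 8

t=0 i0:ld ; RAW r1
t=1 i1:and ; RAW r3
t=2 i2:sll ; RAW r2
t=3 i3&i4:blt;sub ; dual
t=4 i5:bne ; no-port BR/BR
t=5 i6&i7:beq;st ; dual
t=6 i8&i9:xor;sll ; dual
t=7 i10:xor ; tail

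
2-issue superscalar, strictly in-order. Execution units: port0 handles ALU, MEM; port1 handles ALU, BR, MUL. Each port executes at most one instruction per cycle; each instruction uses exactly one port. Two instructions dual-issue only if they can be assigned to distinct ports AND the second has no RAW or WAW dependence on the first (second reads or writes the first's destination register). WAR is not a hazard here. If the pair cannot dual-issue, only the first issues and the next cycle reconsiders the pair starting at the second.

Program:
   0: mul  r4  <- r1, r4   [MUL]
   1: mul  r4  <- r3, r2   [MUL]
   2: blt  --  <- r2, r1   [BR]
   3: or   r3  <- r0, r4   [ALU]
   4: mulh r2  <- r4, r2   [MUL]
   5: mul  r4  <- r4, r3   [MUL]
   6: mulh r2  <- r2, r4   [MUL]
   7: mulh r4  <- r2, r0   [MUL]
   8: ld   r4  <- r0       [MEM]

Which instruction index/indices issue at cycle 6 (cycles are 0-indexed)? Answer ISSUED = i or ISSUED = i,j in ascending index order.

ISSUED = 7

[0] i0  mul.MUL  -- no-port MUL/MUL
[1] i1  mul.MUL  -- no-port MUL/BR
[2] i2,i3  blt.BR;or.ALU  -- 2-wide
[3] i4  mulh.MUL  -- no-port MUL/MUL
[4] i5  mul.MUL  -- no-port MUL/MUL
[5] i6  mulh.MUL  -- no-port MUL/MUL
[6] i7  mulh.MUL  -- WAW r4
[7] i8  ld.MEM  -- tail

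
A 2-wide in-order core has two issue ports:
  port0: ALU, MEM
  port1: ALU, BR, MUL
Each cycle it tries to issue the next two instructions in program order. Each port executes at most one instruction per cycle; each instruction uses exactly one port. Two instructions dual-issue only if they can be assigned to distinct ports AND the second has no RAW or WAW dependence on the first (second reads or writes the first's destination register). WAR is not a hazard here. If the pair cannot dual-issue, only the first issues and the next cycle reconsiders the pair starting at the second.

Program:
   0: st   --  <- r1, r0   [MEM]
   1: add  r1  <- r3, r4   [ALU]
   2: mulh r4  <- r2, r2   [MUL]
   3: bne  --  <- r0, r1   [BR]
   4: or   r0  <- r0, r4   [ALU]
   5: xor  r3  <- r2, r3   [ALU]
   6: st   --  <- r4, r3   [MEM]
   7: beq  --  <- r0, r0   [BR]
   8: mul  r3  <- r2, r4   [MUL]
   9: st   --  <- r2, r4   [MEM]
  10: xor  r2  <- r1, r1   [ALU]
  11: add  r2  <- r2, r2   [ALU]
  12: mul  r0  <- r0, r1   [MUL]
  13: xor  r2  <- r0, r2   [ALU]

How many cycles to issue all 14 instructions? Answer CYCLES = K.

CYCLES = 9

t=0 i0,i1:st;add ; pair
t=1 i2:mulh ; no-port MUL/BR
t=2 i3,i4:bne;or ; pair
t=3 i5:xor ; RAW r3
t=4 i6,i7:st;beq ; pair
t=5 i8,i9:mul;st ; pair
t=6 i10:xor ; RAW+WAW r2
t=7 i11,i12:add;mul ; pair
t=8 i13:xor ; tail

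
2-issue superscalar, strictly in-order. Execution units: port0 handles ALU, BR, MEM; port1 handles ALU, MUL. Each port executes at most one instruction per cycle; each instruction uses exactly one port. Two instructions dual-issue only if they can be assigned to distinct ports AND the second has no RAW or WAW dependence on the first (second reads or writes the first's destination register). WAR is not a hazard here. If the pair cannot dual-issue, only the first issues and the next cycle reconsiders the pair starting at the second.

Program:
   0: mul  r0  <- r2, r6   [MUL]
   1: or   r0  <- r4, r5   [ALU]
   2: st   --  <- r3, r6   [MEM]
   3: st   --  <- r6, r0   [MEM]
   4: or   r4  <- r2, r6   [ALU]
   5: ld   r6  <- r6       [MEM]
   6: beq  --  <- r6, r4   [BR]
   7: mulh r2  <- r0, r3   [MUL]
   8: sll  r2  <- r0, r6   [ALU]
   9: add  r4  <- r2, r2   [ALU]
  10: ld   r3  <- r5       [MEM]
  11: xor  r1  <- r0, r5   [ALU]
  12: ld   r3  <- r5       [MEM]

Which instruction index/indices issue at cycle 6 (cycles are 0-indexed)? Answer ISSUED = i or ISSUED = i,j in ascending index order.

ISSUED = 9,10

#0 head=0: mul.MUL i0 WAW r0
#1 head=1: or.ALU;st.MEM i1/i2 2-wide
#2 head=3: st.MEM;or.ALU i3/i4 2-wide
#3 head=5: ld.MEM i5 no-port MEM/BR
#4 head=6: beq.BR;mulh.MUL i6/i7 2-wide
#5 head=8: sll.ALU i8 RAW r2
#6 head=9: add.ALU;ld.MEM i9/i10 2-wide
#7 head=11: xor.ALU;ld.MEM i11/i12 2-wide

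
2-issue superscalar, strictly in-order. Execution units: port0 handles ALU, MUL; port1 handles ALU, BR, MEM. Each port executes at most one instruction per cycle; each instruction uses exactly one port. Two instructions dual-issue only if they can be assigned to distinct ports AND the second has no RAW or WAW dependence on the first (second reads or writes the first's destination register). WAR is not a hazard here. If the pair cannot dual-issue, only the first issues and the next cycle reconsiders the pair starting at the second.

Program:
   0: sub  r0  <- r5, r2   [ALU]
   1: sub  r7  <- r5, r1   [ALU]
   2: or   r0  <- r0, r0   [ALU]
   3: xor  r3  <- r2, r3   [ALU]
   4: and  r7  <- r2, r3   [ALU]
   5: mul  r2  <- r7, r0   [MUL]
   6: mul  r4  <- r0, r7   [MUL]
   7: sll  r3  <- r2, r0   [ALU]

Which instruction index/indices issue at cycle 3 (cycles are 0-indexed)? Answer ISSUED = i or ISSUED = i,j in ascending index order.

[0] i0&i1  sub.ALU sub.ALU  -- dual
[1] i2&i3  or.ALU xor.ALU  -- dual
[2] i4  and.ALU  -- RAW r7
[3] i5  mul.MUL  -- no-port MUL/MUL
[4] i6&i7  mul.MUL sll.ALU  -- dual

ISSUED = 5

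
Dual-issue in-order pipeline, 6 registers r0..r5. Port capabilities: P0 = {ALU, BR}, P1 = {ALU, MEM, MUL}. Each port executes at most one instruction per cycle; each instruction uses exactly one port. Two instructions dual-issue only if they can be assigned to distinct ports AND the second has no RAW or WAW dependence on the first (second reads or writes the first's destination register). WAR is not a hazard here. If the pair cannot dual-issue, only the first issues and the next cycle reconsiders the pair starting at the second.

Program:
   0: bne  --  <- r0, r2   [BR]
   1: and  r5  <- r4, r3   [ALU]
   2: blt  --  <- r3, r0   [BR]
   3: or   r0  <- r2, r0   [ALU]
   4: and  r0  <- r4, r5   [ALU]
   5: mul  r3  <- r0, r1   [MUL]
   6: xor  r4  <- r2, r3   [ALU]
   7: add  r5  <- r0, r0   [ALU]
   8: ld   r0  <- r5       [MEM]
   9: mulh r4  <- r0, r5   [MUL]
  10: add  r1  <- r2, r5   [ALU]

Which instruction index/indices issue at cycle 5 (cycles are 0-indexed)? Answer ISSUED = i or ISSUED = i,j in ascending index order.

ISSUED = 8

  cy0 -> i0/i1 (bne.BR/and.ALU) dual
  cy1 -> i2/i3 (blt.BR/or.ALU) dual
  cy2 -> i4 (and.ALU) RAW r0
  cy3 -> i5 (mul.MUL) RAW r3
  cy4 -> i6/i7 (xor.ALU/add.ALU) dual
  cy5 -> i8 (ld.MEM) no-port MEM/MUL
  cy6 -> i9/i10 (mulh.MUL/add.ALU) dual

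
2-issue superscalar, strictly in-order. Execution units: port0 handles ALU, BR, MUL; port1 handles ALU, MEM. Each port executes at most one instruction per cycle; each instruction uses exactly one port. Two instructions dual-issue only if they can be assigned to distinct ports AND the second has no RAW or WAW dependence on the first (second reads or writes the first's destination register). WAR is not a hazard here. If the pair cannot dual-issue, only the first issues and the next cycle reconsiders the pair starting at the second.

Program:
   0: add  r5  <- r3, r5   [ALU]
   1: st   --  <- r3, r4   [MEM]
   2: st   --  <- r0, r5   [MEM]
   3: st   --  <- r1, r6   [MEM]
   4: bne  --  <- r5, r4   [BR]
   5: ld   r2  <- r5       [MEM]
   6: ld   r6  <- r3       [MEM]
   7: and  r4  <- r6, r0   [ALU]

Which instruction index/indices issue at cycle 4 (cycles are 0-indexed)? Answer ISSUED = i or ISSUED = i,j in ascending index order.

ISSUED = 6

c0: i0&i1 add.ALU st.MEM  2-wide
c1: i2 st.MEM  no-port MEM/MEM
c2: i3&i4 st.MEM bne.BR  2-wide
c3: i5 ld.MEM  no-port MEM/MEM
c4: i6 ld.MEM  RAW r6
c5: i7 and.ALU  tail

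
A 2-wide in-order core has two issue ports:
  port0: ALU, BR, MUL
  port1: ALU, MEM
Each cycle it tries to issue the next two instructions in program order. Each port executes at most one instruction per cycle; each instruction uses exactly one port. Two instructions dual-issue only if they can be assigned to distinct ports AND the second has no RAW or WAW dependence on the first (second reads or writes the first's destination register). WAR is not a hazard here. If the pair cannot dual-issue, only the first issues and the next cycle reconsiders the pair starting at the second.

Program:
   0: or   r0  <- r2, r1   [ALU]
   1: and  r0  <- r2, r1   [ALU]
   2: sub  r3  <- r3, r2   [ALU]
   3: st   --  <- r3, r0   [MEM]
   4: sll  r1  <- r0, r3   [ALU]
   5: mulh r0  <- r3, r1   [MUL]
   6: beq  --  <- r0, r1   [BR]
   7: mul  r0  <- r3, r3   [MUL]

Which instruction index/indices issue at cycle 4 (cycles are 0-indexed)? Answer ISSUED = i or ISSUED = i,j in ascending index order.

t=0 i0:or ; WAW r0
t=1 i1+i2:and;sub ; pair
t=2 i3+i4:st;sll ; pair
t=3 i5:mulh ; no-port MUL/BR
t=4 i6:beq ; no-port BR/MUL
t=5 i7:mul ; tail

ISSUED = 6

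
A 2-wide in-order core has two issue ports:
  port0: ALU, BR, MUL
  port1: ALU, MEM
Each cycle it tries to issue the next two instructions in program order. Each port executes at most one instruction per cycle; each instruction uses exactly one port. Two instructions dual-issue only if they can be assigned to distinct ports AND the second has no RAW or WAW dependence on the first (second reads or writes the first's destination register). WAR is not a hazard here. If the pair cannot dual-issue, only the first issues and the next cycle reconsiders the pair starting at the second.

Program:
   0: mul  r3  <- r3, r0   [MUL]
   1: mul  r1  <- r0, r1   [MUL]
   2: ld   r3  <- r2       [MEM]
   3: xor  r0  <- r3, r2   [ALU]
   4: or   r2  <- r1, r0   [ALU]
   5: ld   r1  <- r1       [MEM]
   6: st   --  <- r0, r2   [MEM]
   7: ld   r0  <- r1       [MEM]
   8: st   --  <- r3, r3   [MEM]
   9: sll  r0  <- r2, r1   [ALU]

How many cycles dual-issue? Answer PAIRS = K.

PAIRS = 3

t=0 i0:mul.MUL ; no-port MUL/MUL
t=1 i1/i2:mul.MUL ld.MEM ; dual
t=2 i3:xor.ALU ; RAW r0
t=3 i4/i5:or.ALU ld.MEM ; dual
t=4 i6:st.MEM ; no-port MEM/MEM
t=5 i7:ld.MEM ; no-port MEM/MEM
t=6 i8/i9:st.MEM sll.ALU ; dual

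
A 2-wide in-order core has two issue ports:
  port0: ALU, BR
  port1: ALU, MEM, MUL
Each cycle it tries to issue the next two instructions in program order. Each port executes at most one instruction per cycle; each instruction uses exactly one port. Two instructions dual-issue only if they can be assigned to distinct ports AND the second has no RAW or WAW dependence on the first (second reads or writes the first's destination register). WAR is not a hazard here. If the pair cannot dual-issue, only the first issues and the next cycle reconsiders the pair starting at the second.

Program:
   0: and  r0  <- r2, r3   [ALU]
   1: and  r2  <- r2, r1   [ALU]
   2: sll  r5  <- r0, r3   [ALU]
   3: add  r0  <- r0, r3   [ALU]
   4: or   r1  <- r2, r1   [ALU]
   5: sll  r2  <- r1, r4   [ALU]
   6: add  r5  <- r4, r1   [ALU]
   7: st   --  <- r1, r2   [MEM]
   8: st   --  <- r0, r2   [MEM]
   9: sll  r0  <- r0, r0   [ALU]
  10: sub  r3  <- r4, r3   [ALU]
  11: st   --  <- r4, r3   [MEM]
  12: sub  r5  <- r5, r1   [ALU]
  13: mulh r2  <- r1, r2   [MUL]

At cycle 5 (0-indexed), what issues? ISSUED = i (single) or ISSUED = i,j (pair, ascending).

ISSUED = 8,9

0. and and @i0/i1  | 2-wide
1. sll add @i2/i3  | 2-wide
2. or @i4  | RAW r1
3. sll add @i5/i6  | 2-wide
4. st @i7  | no-port MEM/MEM
5. st sll @i8/i9  | 2-wide
6. sub @i10  | RAW r3
7. st sub @i11/i12  | 2-wide
8. mulh @i13  | tail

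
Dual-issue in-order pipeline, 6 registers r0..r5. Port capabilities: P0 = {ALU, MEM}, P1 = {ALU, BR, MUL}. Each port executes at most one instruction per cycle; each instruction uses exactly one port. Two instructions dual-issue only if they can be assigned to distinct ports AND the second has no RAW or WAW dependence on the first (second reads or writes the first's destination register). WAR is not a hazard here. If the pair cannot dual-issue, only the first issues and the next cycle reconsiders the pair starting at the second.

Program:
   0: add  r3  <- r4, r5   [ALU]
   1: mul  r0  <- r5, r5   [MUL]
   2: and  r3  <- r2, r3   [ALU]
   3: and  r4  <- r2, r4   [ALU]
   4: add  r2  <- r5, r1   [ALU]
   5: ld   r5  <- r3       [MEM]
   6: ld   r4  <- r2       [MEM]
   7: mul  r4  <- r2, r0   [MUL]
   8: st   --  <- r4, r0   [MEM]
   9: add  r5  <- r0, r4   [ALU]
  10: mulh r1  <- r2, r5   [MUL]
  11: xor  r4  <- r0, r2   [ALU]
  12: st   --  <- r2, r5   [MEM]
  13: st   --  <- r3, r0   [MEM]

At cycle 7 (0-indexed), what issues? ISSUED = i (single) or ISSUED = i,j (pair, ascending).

c0: i0/i1 add;mul  dual
c1: i2/i3 and;and  dual
c2: i4/i5 add;ld  dual
c3: i6 ld  WAW r4
c4: i7 mul  RAW r4
c5: i8/i9 st;add  dual
c6: i10/i11 mulh;xor  dual
c7: i12 st  no-port MEM/MEM
c8: i13 st  tail

ISSUED = 12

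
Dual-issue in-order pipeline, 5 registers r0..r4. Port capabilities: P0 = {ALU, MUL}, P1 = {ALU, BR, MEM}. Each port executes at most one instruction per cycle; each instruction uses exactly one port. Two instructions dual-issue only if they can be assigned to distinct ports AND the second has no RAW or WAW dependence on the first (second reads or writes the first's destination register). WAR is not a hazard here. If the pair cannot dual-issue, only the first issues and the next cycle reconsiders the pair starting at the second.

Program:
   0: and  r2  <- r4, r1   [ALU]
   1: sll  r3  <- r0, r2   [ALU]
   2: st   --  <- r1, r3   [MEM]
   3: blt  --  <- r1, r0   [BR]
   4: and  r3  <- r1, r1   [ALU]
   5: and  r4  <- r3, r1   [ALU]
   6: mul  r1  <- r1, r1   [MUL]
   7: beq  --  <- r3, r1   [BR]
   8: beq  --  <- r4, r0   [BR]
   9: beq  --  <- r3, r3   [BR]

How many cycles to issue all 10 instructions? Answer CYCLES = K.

#0 head=0: and i0 RAW r2
#1 head=1: sll i1 RAW r3
#2 head=2: st i2 no-port MEM/BR
#3 head=3: blt;and i3+i4 pair
#4 head=5: and;mul i5+i6 pair
#5 head=7: beq i7 no-port BR/BR
#6 head=8: beq i8 no-port BR/BR
#7 head=9: beq i9 tail

CYCLES = 8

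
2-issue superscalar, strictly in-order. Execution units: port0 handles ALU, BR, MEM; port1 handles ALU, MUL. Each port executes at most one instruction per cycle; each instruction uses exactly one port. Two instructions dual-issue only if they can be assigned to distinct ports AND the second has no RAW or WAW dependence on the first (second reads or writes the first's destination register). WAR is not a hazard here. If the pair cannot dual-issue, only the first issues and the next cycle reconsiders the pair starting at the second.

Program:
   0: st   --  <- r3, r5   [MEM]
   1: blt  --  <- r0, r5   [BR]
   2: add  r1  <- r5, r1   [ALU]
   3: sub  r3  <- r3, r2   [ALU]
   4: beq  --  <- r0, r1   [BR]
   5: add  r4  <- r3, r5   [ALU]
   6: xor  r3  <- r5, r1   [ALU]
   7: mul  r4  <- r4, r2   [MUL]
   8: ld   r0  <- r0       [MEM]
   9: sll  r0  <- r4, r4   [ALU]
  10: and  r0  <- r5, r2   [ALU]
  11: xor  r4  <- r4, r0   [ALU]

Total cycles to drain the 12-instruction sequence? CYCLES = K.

#0 head=0: st i0 no-port MEM/BR
#1 head=1: blt/add i1+i2 dual
#2 head=3: sub/beq i3+i4 dual
#3 head=5: add/xor i5+i6 dual
#4 head=7: mul/ld i7+i8 dual
#5 head=9: sll i9 WAW r0
#6 head=10: and i10 RAW r0
#7 head=11: xor i11 tail

CYCLES = 8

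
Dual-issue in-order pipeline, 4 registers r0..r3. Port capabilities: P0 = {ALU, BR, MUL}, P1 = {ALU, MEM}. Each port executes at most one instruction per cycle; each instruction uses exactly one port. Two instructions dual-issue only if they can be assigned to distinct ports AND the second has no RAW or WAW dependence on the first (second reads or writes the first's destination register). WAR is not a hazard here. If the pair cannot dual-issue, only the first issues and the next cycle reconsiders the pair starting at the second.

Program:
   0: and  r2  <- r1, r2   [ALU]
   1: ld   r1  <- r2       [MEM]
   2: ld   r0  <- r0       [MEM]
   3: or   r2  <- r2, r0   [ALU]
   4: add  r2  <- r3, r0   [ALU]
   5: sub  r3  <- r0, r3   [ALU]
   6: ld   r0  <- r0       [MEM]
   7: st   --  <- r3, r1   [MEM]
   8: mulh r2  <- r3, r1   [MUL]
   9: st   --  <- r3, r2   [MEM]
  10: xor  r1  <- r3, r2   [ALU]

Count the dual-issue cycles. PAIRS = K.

  cy0 -> i0 (and.ALU) RAW r2
  cy1 -> i1 (ld.MEM) no-port MEM/MEM
  cy2 -> i2 (ld.MEM) RAW r0
  cy3 -> i3 (or.ALU) WAW r2
  cy4 -> i4,i5 (add.ALU+sub.ALU) dual
  cy5 -> i6 (ld.MEM) no-port MEM/MEM
  cy6 -> i7,i8 (st.MEM+mulh.MUL) dual
  cy7 -> i9,i10 (st.MEM+xor.ALU) dual

PAIRS = 3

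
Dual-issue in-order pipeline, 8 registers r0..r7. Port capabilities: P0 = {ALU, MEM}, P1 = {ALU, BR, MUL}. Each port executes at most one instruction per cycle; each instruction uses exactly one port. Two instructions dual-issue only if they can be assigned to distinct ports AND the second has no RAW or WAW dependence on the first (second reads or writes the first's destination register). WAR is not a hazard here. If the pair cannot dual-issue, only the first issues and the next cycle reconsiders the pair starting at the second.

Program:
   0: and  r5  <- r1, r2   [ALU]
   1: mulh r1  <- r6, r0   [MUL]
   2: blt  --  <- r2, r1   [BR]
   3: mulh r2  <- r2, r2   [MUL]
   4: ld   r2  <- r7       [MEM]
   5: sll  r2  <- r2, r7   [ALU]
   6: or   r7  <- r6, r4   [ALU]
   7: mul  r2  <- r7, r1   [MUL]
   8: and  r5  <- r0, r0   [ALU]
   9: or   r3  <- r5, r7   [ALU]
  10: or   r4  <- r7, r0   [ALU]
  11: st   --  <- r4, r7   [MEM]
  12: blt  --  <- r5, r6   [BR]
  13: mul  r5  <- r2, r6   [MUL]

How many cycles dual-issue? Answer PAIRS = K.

  cy0 -> i0+i1 (and.ALU/mulh.MUL) 2-wide
  cy1 -> i2 (blt.BR) no-port BR/MUL
  cy2 -> i3 (mulh.MUL) WAW r2
  cy3 -> i4 (ld.MEM) RAW+WAW r2
  cy4 -> i5+i6 (sll.ALU/or.ALU) 2-wide
  cy5 -> i7+i8 (mul.MUL/and.ALU) 2-wide
  cy6 -> i9+i10 (or.ALU/or.ALU) 2-wide
  cy7 -> i11+i12 (st.MEM/blt.BR) 2-wide
  cy8 -> i13 (mul.MUL) tail

PAIRS = 5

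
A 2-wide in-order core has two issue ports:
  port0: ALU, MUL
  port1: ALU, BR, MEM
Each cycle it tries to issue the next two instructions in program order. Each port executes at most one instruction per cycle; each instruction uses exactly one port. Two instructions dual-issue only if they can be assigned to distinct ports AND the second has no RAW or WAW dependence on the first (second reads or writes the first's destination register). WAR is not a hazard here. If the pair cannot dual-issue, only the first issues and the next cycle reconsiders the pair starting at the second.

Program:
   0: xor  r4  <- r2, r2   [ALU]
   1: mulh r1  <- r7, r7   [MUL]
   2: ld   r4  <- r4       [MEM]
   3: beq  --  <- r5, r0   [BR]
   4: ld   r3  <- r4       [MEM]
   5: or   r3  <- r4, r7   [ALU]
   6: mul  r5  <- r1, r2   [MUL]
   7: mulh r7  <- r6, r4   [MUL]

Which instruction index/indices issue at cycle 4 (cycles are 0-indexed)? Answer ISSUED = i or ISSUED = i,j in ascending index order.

ISSUED = 5,6

0. xor.ALU mulh.MUL @i0+i1  | pair
1. ld.MEM @i2  | no-port MEM/BR
2. beq.BR @i3  | no-port BR/MEM
3. ld.MEM @i4  | WAW r3
4. or.ALU mul.MUL @i5+i6  | pair
5. mulh.MUL @i7  | tail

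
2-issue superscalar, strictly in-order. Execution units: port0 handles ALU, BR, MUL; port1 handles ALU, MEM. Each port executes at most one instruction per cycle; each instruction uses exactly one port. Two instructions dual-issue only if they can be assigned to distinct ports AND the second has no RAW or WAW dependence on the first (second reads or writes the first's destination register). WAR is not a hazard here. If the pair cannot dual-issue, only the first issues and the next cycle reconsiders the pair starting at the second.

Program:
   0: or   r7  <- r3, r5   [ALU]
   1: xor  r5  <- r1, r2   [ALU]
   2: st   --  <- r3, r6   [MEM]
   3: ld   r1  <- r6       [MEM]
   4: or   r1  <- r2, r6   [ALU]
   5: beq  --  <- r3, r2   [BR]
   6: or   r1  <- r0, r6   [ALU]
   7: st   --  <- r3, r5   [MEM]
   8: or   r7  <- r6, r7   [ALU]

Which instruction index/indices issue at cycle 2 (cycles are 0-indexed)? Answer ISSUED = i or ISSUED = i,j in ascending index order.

t=0 i0,i1:or;xor ; 2-wide
t=1 i2:st ; no-port MEM/MEM
t=2 i3:ld ; WAW r1
t=3 i4,i5:or;beq ; 2-wide
t=4 i6,i7:or;st ; 2-wide
t=5 i8:or ; tail

ISSUED = 3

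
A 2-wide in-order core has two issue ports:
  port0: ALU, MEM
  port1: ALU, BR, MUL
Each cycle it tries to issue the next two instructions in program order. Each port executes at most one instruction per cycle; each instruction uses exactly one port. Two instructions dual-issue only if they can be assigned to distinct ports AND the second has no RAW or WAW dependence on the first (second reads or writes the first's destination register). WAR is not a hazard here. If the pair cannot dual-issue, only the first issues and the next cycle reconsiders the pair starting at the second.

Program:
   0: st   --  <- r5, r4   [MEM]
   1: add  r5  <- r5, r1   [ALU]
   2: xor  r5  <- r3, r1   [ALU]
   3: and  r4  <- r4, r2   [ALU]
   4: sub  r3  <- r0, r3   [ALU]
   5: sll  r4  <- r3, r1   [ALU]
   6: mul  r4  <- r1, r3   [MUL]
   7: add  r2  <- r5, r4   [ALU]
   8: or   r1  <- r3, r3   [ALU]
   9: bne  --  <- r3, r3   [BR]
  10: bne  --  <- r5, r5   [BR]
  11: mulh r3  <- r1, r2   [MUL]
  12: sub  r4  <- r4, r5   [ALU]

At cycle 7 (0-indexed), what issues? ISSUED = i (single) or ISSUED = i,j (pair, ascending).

0. st;add @i0,i1  | pair
1. xor;and @i2,i3  | pair
2. sub @i4  | RAW r3
3. sll @i5  | WAW r4
4. mul @i6  | RAW r4
5. add;or @i7,i8  | pair
6. bne @i9  | no-port BR/BR
7. bne @i10  | no-port BR/MUL
8. mulh;sub @i11,i12  | pair

ISSUED = 10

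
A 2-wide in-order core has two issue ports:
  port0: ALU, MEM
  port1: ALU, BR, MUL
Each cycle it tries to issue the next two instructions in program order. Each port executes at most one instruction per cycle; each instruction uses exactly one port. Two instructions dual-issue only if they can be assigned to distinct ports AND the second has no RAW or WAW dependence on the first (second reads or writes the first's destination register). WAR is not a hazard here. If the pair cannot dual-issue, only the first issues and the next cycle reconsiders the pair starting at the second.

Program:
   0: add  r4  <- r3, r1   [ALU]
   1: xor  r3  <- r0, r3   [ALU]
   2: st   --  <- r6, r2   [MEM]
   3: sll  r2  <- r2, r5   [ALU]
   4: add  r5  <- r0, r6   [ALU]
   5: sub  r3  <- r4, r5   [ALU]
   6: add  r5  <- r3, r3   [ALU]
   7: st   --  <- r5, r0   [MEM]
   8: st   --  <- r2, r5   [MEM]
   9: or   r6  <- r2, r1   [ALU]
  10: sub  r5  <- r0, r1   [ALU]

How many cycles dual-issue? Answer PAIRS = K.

  cy0 -> i0,i1 (add;xor) 2-wide
  cy1 -> i2,i3 (st;sll) 2-wide
  cy2 -> i4 (add) RAW r5
  cy3 -> i5 (sub) RAW r3
  cy4 -> i6 (add) RAW r5
  cy5 -> i7 (st) no-port MEM/MEM
  cy6 -> i8,i9 (st;or) 2-wide
  cy7 -> i10 (sub) tail

PAIRS = 3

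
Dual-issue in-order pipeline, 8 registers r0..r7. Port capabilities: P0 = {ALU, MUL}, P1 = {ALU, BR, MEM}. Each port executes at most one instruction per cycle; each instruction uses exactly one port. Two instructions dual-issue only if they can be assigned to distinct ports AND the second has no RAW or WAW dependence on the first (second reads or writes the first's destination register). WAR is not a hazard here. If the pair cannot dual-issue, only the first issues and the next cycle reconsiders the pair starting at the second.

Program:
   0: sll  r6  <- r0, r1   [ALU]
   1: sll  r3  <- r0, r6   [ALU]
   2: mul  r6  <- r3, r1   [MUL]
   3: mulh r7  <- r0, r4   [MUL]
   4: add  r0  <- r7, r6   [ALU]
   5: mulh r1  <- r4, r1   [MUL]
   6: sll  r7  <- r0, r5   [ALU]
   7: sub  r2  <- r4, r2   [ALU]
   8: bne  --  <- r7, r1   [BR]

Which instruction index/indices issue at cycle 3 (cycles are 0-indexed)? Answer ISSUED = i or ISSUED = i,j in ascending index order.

t=0 i0:sll.ALU ; RAW r6
t=1 i1:sll.ALU ; RAW r3
t=2 i2:mul.MUL ; no-port MUL/MUL
t=3 i3:mulh.MUL ; RAW r7
t=4 i4/i5:add.ALU+mulh.MUL ; pair
t=5 i6/i7:sll.ALU+sub.ALU ; pair
t=6 i8:bne.BR ; tail

ISSUED = 3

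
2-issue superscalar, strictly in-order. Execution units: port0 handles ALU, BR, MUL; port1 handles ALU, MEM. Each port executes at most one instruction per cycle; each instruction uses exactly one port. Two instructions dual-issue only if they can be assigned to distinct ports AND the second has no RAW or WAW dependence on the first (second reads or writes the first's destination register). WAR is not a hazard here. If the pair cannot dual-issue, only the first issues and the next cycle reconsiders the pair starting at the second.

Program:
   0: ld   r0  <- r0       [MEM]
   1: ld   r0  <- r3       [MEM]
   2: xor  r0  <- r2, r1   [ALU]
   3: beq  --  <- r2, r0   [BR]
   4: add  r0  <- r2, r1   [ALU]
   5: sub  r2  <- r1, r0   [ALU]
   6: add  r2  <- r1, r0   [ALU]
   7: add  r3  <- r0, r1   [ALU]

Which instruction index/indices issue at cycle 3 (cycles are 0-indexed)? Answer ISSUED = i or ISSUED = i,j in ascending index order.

  cy0 -> i0 (ld.MEM) no-port MEM/MEM
  cy1 -> i1 (ld.MEM) WAW r0
  cy2 -> i2 (xor.ALU) RAW r0
  cy3 -> i3/i4 (beq.BR add.ALU) dual
  cy4 -> i5 (sub.ALU) WAW r2
  cy5 -> i6/i7 (add.ALU add.ALU) dual

ISSUED = 3,4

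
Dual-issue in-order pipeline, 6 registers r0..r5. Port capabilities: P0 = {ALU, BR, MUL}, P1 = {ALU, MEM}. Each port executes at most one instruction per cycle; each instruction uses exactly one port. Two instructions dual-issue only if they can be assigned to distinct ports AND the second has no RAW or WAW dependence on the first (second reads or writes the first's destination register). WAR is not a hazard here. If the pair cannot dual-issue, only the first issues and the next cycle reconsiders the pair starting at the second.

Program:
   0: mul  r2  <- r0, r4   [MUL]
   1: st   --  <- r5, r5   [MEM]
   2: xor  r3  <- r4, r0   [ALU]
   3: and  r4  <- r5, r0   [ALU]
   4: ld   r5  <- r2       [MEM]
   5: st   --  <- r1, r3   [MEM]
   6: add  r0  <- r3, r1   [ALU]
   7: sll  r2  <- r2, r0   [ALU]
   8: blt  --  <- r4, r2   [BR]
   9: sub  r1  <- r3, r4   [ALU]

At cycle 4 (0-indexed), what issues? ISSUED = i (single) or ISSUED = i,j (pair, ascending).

c0: i0&i1 mul.MUL;st.MEM  pair
c1: i2&i3 xor.ALU;and.ALU  pair
c2: i4 ld.MEM  no-port MEM/MEM
c3: i5&i6 st.MEM;add.ALU  pair
c4: i7 sll.ALU  RAW r2
c5: i8&i9 blt.BR;sub.ALU  pair

ISSUED = 7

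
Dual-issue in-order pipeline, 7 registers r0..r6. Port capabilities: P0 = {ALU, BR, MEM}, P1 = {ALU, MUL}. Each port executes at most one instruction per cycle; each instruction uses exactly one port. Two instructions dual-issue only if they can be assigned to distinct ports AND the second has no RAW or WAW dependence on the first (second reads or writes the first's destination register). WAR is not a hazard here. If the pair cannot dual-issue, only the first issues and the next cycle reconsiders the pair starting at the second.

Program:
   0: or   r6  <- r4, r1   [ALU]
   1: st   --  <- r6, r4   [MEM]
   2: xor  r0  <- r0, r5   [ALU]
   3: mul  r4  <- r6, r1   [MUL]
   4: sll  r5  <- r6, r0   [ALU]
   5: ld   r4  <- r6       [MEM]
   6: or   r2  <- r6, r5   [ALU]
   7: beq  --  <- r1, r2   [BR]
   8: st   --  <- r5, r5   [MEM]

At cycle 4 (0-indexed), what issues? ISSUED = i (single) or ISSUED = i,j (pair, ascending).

ISSUED = 7

0. or @i0  | RAW r6
1. st;xor @i1+i2  | 2-wide
2. mul;sll @i3+i4  | 2-wide
3. ld;or @i5+i6  | 2-wide
4. beq @i7  | no-port BR/MEM
5. st @i8  | tail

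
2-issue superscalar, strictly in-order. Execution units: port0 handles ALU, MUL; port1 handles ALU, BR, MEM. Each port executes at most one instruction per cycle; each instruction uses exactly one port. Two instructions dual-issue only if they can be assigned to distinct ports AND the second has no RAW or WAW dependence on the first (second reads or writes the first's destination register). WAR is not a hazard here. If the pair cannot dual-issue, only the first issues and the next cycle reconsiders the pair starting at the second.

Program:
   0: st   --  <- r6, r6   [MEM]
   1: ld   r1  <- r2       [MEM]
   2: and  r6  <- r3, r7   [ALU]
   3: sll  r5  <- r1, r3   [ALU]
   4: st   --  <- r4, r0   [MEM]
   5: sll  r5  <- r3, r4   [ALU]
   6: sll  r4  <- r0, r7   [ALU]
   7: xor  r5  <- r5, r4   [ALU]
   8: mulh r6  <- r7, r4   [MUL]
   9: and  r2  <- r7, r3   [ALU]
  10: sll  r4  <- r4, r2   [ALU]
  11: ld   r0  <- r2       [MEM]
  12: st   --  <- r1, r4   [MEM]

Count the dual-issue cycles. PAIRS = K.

PAIRS = 5

0. st @i0  | no-port MEM/MEM
1. ld and @i1/i2  | pair
2. sll st @i3/i4  | pair
3. sll sll @i5/i6  | pair
4. xor mulh @i7/i8  | pair
5. and @i9  | RAW r2
6. sll ld @i10/i11  | pair
7. st @i12  | tail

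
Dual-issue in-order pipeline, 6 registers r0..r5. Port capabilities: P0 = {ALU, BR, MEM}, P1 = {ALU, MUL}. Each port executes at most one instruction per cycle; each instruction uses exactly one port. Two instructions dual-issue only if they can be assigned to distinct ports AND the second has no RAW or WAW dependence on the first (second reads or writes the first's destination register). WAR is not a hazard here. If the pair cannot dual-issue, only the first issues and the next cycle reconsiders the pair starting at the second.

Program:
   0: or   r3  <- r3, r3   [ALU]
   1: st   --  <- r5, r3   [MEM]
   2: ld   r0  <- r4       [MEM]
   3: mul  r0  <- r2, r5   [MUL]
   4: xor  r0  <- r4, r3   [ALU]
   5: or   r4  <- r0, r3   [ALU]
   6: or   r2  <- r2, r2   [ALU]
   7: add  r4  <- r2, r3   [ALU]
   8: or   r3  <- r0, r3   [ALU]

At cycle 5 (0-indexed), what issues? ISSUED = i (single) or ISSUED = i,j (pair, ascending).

ISSUED = 5,6

t=0 i0:or ; RAW r3
t=1 i1:st ; no-port MEM/MEM
t=2 i2:ld ; WAW r0
t=3 i3:mul ; WAW r0
t=4 i4:xor ; RAW r0
t=5 i5,i6:or/or ; 2-wide
t=6 i7,i8:add/or ; 2-wide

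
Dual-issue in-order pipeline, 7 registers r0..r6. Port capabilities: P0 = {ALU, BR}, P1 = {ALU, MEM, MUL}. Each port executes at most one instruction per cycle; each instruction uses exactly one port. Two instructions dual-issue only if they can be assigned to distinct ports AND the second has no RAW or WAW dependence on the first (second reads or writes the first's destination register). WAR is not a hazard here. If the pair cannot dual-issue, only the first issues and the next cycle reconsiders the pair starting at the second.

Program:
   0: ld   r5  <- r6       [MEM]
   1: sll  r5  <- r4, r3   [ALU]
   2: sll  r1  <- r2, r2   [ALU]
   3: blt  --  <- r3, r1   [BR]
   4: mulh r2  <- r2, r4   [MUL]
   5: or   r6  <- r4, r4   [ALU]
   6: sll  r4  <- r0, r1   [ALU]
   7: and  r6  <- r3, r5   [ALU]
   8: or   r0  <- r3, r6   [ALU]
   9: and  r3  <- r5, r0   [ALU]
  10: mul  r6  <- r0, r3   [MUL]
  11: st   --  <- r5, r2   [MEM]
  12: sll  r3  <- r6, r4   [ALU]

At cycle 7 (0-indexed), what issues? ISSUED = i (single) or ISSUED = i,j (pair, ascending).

ISSUED = 10

#0 head=0: ld i0 WAW r5
#1 head=1: sll sll i1,i2 dual
#2 head=3: blt mulh i3,i4 dual
#3 head=5: or sll i5,i6 dual
#4 head=7: and i7 RAW r6
#5 head=8: or i8 RAW r0
#6 head=9: and i9 RAW r3
#7 head=10: mul i10 no-port MUL/MEM
#8 head=11: st sll i11,i12 dual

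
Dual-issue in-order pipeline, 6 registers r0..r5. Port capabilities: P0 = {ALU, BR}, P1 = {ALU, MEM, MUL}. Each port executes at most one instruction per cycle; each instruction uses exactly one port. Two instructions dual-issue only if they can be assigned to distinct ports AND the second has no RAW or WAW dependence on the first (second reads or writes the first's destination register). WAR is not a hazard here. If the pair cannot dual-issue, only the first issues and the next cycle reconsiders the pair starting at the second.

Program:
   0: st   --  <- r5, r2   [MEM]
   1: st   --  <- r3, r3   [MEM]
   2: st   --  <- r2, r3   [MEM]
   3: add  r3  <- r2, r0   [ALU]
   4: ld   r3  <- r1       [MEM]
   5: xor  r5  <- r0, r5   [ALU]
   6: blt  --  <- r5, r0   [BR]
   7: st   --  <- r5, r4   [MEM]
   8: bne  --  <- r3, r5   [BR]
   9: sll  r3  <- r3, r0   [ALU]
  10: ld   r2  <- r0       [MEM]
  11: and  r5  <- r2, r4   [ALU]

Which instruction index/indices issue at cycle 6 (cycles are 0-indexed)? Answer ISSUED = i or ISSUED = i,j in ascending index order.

ISSUED = 10

t=0 i0:st ; no-port MEM/MEM
t=1 i1:st ; no-port MEM/MEM
t=2 i2&i3:st;add ; 2-wide
t=3 i4&i5:ld;xor ; 2-wide
t=4 i6&i7:blt;st ; 2-wide
t=5 i8&i9:bne;sll ; 2-wide
t=6 i10:ld ; RAW r2
t=7 i11:and ; tail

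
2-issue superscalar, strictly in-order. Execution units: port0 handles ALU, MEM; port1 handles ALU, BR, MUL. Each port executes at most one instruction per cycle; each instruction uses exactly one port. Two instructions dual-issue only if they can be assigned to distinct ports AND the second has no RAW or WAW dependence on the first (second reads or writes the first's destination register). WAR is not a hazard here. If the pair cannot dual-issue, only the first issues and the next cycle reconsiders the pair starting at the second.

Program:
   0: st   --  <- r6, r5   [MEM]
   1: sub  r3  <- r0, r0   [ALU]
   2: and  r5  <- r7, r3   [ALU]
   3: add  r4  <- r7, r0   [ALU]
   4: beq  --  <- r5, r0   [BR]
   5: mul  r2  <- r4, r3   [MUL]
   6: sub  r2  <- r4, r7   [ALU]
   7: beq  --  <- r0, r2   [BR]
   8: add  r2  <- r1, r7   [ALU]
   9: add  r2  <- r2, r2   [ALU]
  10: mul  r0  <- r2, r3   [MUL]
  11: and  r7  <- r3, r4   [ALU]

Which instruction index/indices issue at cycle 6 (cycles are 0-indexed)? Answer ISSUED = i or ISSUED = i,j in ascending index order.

0. st.MEM sub.ALU @i0/i1  | dual
1. and.ALU add.ALU @i2/i3  | dual
2. beq.BR @i4  | no-port BR/MUL
3. mul.MUL @i5  | WAW r2
4. sub.ALU @i6  | RAW r2
5. beq.BR add.ALU @i7/i8  | dual
6. add.ALU @i9  | RAW r2
7. mul.MUL and.ALU @i10/i11  | dual

ISSUED = 9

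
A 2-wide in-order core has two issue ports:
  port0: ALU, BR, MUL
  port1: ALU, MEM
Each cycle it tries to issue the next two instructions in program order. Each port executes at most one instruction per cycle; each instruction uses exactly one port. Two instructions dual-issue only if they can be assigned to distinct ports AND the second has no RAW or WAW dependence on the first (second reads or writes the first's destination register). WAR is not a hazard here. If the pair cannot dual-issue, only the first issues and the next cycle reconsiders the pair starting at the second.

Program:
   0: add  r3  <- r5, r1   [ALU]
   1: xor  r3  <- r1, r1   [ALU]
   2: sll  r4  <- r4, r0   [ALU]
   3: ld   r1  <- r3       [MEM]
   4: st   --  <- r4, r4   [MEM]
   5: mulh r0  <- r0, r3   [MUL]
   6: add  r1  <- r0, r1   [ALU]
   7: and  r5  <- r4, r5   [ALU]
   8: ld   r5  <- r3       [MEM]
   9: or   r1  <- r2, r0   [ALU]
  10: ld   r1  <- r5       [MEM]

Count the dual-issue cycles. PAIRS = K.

#0 head=0: add.ALU i0 WAW r3
#1 head=1: xor.ALU sll.ALU i1/i2 2-wide
#2 head=3: ld.MEM i3 no-port MEM/MEM
#3 head=4: st.MEM mulh.MUL i4/i5 2-wide
#4 head=6: add.ALU and.ALU i6/i7 2-wide
#5 head=8: ld.MEM or.ALU i8/i9 2-wide
#6 head=10: ld.MEM i10 tail

PAIRS = 4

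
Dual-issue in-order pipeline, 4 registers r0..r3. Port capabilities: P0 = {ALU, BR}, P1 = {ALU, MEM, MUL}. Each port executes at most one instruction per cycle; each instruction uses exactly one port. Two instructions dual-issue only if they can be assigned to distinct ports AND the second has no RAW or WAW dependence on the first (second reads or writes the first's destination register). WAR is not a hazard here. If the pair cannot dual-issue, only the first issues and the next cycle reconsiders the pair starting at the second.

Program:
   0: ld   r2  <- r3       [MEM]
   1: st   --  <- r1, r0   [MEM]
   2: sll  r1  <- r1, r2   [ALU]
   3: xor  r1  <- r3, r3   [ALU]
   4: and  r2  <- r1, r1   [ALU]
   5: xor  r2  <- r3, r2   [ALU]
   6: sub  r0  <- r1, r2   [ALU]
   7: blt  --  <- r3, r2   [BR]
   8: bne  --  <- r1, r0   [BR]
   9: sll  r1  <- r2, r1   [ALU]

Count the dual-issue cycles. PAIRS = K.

PAIRS = 3

  cy0 -> i0 (ld) no-port MEM/MEM
  cy1 -> i1,i2 (st/sll) pair
  cy2 -> i3 (xor) RAW r1
  cy3 -> i4 (and) RAW+WAW r2
  cy4 -> i5 (xor) RAW r2
  cy5 -> i6,i7 (sub/blt) pair
  cy6 -> i8,i9 (bne/sll) pair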